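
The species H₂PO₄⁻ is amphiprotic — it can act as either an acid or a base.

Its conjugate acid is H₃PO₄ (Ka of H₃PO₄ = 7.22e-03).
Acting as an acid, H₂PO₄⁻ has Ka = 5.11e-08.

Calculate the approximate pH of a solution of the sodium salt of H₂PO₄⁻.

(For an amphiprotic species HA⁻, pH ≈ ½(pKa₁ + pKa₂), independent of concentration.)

pKa₁ = -log(7.22e-03) = 2.14; pKa₂ = -log(5.11e-08) = 7.29. For an amphiprotic species, pH ≈ ½(pKa₁ + pKa₂) = ½(2.14 + 7.29) = 4.72.

pH = 4.72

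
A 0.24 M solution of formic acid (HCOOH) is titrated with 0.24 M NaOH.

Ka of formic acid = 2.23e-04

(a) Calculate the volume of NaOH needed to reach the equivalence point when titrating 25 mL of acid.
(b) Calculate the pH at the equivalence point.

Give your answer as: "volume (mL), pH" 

moles acid = 0.24 × 25/1000 = 0.006 mol; V_base = moles/0.24 × 1000 = 25.0 mL. At equivalence only the conjugate base is present: [A⁻] = 0.006/0.050 = 1.2000e-01 M. Kb = Kw/Ka = 4.48e-11; [OH⁻] = √(Kb × [A⁻]) = 2.3197e-06; pOH = 5.63; pH = 14 - pOH = 8.37.

V = 25.0 mL, pH = 8.37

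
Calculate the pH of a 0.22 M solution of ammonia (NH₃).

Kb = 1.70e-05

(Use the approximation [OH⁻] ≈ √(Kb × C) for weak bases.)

[OH⁻] = √(Kb × C) = √(1.70e-05 × 0.22) = 1.9339e-03. pOH = 2.71, pH = 14 - pOH

pH = 11.29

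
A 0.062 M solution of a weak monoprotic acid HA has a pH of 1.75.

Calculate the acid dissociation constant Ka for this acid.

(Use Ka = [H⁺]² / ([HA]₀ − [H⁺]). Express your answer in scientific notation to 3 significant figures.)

[H⁺] = 10^(−pH) = 10^(−1.75) = 1.778e-02 M. For HA ⇌ H⁺ + A⁻, Ka = [H⁺][A⁻]/[HA] = [H⁺]² / ([HA]₀ − [H⁺]) = (1.778e-02)² / (0.062 − 1.778e-02) = 7.15e-03.

K_a = 7.15e-03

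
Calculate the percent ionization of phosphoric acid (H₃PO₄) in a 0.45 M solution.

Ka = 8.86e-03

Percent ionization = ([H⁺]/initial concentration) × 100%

Using Ka equilibrium: x² + Ka×x - Ka×C = 0. Solving: [H⁺] = 5.8868e-02. Percent = (5.8868e-02/0.45) × 100

Percent ionization = 13.1%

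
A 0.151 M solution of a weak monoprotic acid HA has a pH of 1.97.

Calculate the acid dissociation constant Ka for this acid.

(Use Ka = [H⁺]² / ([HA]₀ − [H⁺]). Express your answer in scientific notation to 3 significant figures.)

[H⁺] = 10^(−pH) = 10^(−1.97) = 1.072e-02 M. For HA ⇌ H⁺ + A⁻, Ka = [H⁺][A⁻]/[HA] = [H⁺]² / ([HA]₀ − [H⁺]) = (1.072e-02)² / (0.151 − 1.072e-02) = 8.18e-04.

K_a = 8.18e-04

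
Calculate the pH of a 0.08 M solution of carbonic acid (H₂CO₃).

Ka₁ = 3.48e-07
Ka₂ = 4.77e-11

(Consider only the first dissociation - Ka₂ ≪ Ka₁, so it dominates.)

First dissociation dominates. From Ka₁ = [H⁺][HA⁻]/[H₂A], x² + Ka₁·x − Ka₁·C = 0 with C = 0.08 M and Ka₁ = 3.48e-07. Solving: [H⁺] = (−Ka₁ + √(Ka₁² + 4·Ka₁·C)) / 2 = 1.6668e-04 M. pH = -log(1.6668e-04) = 3.78.

pH = 3.78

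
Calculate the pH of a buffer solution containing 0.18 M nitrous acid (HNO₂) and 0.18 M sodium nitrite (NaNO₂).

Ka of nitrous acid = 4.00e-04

pKa = -log(4.00e-04) = 3.40. pH = pKa + log([A⁻]/[HA]) = 3.40 + log(0.18/0.18)

pH = 3.40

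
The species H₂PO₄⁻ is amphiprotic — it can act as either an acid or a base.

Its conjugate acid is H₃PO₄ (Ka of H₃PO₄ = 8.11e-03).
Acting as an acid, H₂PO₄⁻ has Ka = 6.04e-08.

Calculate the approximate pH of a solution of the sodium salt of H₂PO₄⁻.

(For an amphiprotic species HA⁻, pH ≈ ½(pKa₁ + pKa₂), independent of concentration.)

pKa₁ = -log(8.11e-03) = 2.09; pKa₂ = -log(6.04e-08) = 7.22. For an amphiprotic species, pH ≈ ½(pKa₁ + pKa₂) = ½(2.09 + 7.22) = 4.65.

pH = 4.65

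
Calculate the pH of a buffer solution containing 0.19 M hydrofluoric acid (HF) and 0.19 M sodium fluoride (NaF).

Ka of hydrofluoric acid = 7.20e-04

pKa = -log(7.20e-04) = 3.14. pH = pKa + log([A⁻]/[HA]) = 3.14 + log(0.19/0.19)

pH = 3.14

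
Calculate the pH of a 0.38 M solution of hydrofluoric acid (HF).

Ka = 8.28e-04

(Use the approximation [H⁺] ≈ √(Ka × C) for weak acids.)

[H⁺] = √(Ka × C) = √(8.28e-04 × 0.38) = 1.7738e-02. pH = -log(1.7738e-02)

pH = 1.75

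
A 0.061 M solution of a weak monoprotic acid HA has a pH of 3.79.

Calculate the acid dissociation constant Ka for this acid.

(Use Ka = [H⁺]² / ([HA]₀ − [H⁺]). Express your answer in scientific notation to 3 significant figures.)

[H⁺] = 10^(−pH) = 10^(−3.79) = 1.622e-04 M. For HA ⇌ H⁺ + A⁻, Ka = [H⁺][A⁻]/[HA] = [H⁺]² / ([HA]₀ − [H⁺]) = (1.622e-04)² / (0.061 − 1.622e-04) = 4.32e-07.

K_a = 4.32e-07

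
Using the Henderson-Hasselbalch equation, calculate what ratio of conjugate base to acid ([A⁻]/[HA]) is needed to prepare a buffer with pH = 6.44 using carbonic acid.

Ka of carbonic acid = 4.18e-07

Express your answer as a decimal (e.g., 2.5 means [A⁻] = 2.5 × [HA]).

pKa = -log(4.18e-07) = 6.3788. pH = pKa + log([A⁻]/[HA]), so log([A⁻]/[HA]) = pH − pKa = 6.44 − 6.3788 = 0.0612. [A⁻]/[HA] = 10^(0.0612) = 1.15

[A⁻]/[HA] = 1.15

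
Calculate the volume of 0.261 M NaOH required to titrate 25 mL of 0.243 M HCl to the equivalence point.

At equivalence: moles acid = moles base. moles HCl = 0.243 × 25/1000 = 0.006075 mol. V_base = moles / 0.261 × 1000 = 23.3 mL.

V_{base} = 23.3 mL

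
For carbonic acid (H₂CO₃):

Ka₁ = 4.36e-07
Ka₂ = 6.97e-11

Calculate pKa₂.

pKa₂ = -log(Ka₂) = -log(6.97e-11) = 10.16.

pK_{a2} = 10.16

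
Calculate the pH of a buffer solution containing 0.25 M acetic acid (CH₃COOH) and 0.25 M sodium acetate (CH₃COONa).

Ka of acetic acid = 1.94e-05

pKa = -log(1.94e-05) = 4.71. pH = pKa + log([A⁻]/[HA]) = 4.71 + log(0.25/0.25)

pH = 4.71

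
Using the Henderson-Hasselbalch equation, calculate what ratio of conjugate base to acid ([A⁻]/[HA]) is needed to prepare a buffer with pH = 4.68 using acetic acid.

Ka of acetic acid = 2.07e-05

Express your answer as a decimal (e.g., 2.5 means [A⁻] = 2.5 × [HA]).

pKa = -log(2.07e-05) = 4.6840. pH = pKa + log([A⁻]/[HA]), so log([A⁻]/[HA]) = pH − pKa = 4.68 − 4.6840 = -0.0040. [A⁻]/[HA] = 10^(-0.0040) = 0.991

[A⁻]/[HA] = 0.991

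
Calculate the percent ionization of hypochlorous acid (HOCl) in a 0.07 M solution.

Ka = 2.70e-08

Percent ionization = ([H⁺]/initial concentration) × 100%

Using Ka equilibrium: x² + Ka×x - Ka×C = 0. Solving: [H⁺] = 4.3461e-05. Percent = (4.3461e-05/0.07) × 100

Percent ionization = 0.0621%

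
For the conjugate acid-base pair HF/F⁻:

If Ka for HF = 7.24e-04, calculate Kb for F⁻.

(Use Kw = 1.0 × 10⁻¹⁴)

For a conjugate pair Ka × Kb = Kw, so Kb = Kw/Ka = 1.0 × 10⁻¹⁴ / 7.24e-04 = 1.38e-11.

K_b = 1.38e-11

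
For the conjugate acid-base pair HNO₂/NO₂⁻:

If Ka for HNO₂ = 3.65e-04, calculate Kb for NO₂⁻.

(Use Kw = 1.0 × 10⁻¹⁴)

For a conjugate pair Ka × Kb = Kw, so Kb = Kw/Ka = 1.0 × 10⁻¹⁴ / 3.65e-04 = 2.74e-11.

K_b = 2.74e-11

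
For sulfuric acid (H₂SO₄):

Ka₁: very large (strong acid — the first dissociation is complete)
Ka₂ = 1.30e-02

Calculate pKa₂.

pKa₂ = -log(Ka₂) = -log(1.30e-02) = 1.89.

pK_{a2} = 1.89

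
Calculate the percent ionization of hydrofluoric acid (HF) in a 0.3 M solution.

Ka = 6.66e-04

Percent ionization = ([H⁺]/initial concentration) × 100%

Using Ka equilibrium: x² + Ka×x - Ka×C = 0. Solving: [H⁺] = 1.3806e-02. Percent = (1.3806e-02/0.3) × 100

Percent ionization = 4.6%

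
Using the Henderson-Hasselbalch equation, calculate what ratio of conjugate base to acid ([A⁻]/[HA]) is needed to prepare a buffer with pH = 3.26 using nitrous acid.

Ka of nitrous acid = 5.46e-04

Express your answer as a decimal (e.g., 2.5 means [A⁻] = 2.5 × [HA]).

pKa = -log(5.46e-04) = 3.2628. pH = pKa + log([A⁻]/[HA]), so log([A⁻]/[HA]) = pH − pKa = 3.26 − 3.2628 = -0.0028. [A⁻]/[HA] = 10^(-0.0028) = 0.994

[A⁻]/[HA] = 0.994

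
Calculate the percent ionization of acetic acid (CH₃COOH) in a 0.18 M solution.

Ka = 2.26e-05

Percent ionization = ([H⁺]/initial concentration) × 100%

Using Ka equilibrium: x² + Ka×x - Ka×C = 0. Solving: [H⁺] = 2.0057e-03. Percent = (2.0057e-03/0.18) × 100

Percent ionization = 1.11%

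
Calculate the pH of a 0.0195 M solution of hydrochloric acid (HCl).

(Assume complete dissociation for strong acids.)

[H⁺] = 0.0195 M for strong acid. pH = -log[H⁺] = -log(0.0195)

pH = 1.71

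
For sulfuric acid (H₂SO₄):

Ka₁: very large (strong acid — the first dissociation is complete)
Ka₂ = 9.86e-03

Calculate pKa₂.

pKa₂ = -log(Ka₂) = -log(9.86e-03) = 2.01.

pK_{a2} = 2.01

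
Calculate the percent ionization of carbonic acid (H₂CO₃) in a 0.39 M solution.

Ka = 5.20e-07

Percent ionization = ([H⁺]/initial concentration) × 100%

Using Ka equilibrium: x² + Ka×x - Ka×C = 0. Solving: [H⁺] = 4.5007e-04. Percent = (4.5007e-04/0.39) × 100

Percent ionization = 0.115%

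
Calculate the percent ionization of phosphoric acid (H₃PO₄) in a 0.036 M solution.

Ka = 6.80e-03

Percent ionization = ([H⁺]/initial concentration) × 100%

Using Ka equilibrium: x² + Ka×x - Ka×C = 0. Solving: [H⁺] = 1.2611e-02. Percent = (1.2611e-02/0.036) × 100

Percent ionization = 35%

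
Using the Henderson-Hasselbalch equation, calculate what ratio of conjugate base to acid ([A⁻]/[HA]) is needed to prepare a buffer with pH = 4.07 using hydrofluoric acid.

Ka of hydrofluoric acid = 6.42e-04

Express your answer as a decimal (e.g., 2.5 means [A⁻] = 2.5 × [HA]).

pKa = -log(6.42e-04) = 3.1925. pH = pKa + log([A⁻]/[HA]), so log([A⁻]/[HA]) = pH − pKa = 4.07 − 3.1925 = 0.8775. [A⁻]/[HA] = 10^(0.8775) = 7.54

[A⁻]/[HA] = 7.54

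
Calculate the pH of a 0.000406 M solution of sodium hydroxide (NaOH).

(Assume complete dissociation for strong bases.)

[OH⁻] = 0.000406 M for strong base. pOH = -log[OH⁻] = 3.39, pH = 14 - pOH

pH = 10.61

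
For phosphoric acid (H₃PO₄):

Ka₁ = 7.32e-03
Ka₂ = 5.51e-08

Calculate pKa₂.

pKa₂ = -log(Ka₂) = -log(5.51e-08) = 7.26.

pK_{a2} = 7.26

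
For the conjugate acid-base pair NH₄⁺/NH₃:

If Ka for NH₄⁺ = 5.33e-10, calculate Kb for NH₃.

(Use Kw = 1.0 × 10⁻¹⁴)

For a conjugate pair Ka × Kb = Kw, so Kb = Kw/Ka = 1.0 × 10⁻¹⁴ / 5.33e-10 = 1.88e-05.

K_b = 1.88e-05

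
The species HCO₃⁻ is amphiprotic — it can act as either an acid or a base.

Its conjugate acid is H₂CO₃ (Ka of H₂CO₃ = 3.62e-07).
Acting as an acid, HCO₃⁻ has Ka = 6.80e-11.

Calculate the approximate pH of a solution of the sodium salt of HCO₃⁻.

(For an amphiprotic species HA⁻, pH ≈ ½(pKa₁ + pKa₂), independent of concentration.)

pKa₁ = -log(3.62e-07) = 6.44; pKa₂ = -log(6.80e-11) = 10.17. For an amphiprotic species, pH ≈ ½(pKa₁ + pKa₂) = ½(6.44 + 10.17) = 8.30.

pH = 8.30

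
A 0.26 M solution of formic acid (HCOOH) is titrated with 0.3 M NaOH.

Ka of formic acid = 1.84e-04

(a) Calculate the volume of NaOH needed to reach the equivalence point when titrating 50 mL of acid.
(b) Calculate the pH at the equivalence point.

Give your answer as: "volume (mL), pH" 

moles acid = 0.26 × 50/1000 = 0.013 mol; V_base = moles/0.3 × 1000 = 43.3 mL. At equivalence only the conjugate base is present: [A⁻] = 0.013/0.093 = 1.3929e-01 M. Kb = Kw/Ka = 5.43e-11; [OH⁻] = √(Kb × [A⁻]) = 2.7513e-06; pOH = 5.56; pH = 14 - pOH = 8.44.

V = 43.3 mL, pH = 8.44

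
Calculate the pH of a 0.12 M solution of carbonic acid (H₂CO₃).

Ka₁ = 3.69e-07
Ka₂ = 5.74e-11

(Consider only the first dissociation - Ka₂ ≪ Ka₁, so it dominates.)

First dissociation dominates. From Ka₁ = [H⁺][HA⁻]/[H₂A], x² + Ka₁·x − Ka₁·C = 0 with C = 0.12 M and Ka₁ = 3.69e-07. Solving: [H⁺] = (−Ka₁ + √(Ka₁² + 4·Ka₁·C)) / 2 = 2.1024e-04 M. pH = -log(2.1024e-04) = 3.68.

pH = 3.68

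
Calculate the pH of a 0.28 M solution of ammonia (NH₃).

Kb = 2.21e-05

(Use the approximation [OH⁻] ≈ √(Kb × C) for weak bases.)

[OH⁻] = √(Kb × C) = √(2.21e-05 × 0.28) = 2.4876e-03. pOH = 2.60, pH = 14 - pOH

pH = 11.40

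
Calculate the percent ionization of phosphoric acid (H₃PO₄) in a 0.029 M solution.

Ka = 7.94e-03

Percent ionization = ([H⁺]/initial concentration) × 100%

Using Ka equilibrium: x² + Ka×x - Ka×C = 0. Solving: [H⁺] = 1.1715e-02. Percent = (1.1715e-02/0.029) × 100

Percent ionization = 40.4%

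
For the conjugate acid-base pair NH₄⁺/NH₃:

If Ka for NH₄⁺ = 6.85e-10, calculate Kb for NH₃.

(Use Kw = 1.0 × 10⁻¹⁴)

For a conjugate pair Ka × Kb = Kw, so Kb = Kw/Ka = 1.0 × 10⁻¹⁴ / 6.85e-10 = 1.46e-05.

K_b = 1.46e-05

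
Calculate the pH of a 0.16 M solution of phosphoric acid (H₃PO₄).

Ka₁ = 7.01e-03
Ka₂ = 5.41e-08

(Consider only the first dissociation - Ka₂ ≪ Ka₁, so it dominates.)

First dissociation dominates. From Ka₁ = [H⁺][HA⁻]/[H₂A], x² + Ka₁·x − Ka₁·C = 0 with C = 0.16 M and Ka₁ = 7.01e-03. Solving: [H⁺] = (−Ka₁ + √(Ka₁² + 4·Ka₁·C)) / 2 = 3.0168e-02 M. pH = -log(3.0168e-02) = 1.52.

pH = 1.52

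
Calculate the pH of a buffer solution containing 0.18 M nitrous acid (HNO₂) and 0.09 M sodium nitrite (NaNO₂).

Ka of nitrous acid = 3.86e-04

pKa = -log(3.86e-04) = 3.41. pH = pKa + log([A⁻]/[HA]) = 3.41 + log(0.09/0.18)

pH = 3.11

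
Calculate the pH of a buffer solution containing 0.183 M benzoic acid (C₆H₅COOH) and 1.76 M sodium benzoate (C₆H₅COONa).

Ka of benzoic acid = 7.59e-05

pKa = -log(7.59e-05) = 4.12. pH = pKa + log([A⁻]/[HA]) = 4.12 + log(1.76/0.183)

pH = 5.10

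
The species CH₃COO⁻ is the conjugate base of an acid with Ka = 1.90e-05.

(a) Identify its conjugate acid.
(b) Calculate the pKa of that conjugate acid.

(a) The conjugate acid is formed by adding one H⁺ to CH₃COO⁻, giving CH₃COOH. (b) pKa = -log(Ka) = -log(1.90e-05) = 4.72.

Conjugate acid: CH₃COOH; pK_a = 4.72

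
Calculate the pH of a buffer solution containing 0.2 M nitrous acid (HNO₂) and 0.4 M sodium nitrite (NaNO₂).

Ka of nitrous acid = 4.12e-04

pKa = -log(4.12e-04) = 3.39. pH = pKa + log([A⁻]/[HA]) = 3.39 + log(0.4/0.2)

pH = 3.69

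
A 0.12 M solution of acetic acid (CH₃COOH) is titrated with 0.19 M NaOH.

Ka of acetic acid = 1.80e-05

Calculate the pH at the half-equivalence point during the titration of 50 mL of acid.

At half-equivalence [HA] = [A⁻], so Henderson-Hasselbalch gives pH = pKa = -log(1.80e-05) = 4.74.

pH = pKa = 4.74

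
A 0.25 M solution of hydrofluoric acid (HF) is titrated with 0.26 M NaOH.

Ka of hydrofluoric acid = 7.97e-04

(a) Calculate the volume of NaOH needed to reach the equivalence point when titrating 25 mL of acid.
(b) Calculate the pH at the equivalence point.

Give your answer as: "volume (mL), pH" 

moles acid = 0.25 × 25/1000 = 0.00625 mol; V_base = moles/0.26 × 1000 = 24.0 mL. At equivalence only the conjugate base is present: [A⁻] = 0.00625/0.049 = 1.2745e-01 M. Kb = Kw/Ka = 1.25e-11; [OH⁻] = √(Kb × [A⁻]) = 1.2646e-06; pOH = 5.90; pH = 14 - pOH = 8.10.

V = 24.0 mL, pH = 8.10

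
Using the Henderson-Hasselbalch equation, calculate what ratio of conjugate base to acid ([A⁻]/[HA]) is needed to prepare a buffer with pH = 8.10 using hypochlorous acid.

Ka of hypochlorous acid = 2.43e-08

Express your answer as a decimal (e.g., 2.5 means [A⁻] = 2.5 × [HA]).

pKa = -log(2.43e-08) = 7.6144. pH = pKa + log([A⁻]/[HA]), so log([A⁻]/[HA]) = pH − pKa = 8.10 − 7.6144 = 0.4856. [A⁻]/[HA] = 10^(0.4856) = 3.06

[A⁻]/[HA] = 3.06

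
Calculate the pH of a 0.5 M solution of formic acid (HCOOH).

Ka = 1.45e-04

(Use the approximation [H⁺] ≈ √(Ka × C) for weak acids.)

[H⁺] = √(Ka × C) = √(1.45e-04 × 0.5) = 8.5147e-03. pH = -log(8.5147e-03)

pH = 2.07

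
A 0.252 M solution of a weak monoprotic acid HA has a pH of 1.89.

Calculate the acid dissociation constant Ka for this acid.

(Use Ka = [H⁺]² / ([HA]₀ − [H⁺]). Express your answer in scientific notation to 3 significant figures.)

[H⁺] = 10^(−pH) = 10^(−1.89) = 1.288e-02 M. For HA ⇌ H⁺ + A⁻, Ka = [H⁺][A⁻]/[HA] = [H⁺]² / ([HA]₀ − [H⁺]) = (1.288e-02)² / (0.252 − 1.288e-02) = 6.94e-04.

K_a = 6.94e-04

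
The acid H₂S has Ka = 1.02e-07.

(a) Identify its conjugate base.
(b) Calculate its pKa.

(a) The conjugate base is formed by removing one H⁺ from H₂S, giving HS⁻. (b) pKa = -log(Ka) = -log(1.02e-07) = 6.99.

Conjugate base: HS⁻; pK_a = 6.99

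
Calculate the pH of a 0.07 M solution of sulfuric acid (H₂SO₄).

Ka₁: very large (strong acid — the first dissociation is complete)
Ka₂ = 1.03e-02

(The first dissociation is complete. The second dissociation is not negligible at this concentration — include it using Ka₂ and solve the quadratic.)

First dissociation is complete: [H⁺]₀ = [HSO₄⁻]₀ = C = 0.07 M. Second dissociation HSO₄⁻ ⇌ H⁺ + SO₄²⁻: let x = [SO₄²⁻]. Ka₂ = (C + x)·x / (C − x) = 1.03e-02 → x² + (C + Ka₂)·x − Ka₂·C = 0 → x² + 0.08030·x − 7.210e-04 = 0. x = (−0.08030 + √(0.08030² + 4 × 7.210e-04)) / 2 = 8.1514e-03 M. [H⁺] = C + x = 0.07 + 8.1514e-03 = 7.8151e-02 M. pH = -log(7.8151e-02) = 1.11.

pH = 1.11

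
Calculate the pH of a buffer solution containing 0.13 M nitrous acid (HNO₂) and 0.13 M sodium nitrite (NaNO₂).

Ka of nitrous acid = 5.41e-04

pKa = -log(5.41e-04) = 3.27. pH = pKa + log([A⁻]/[HA]) = 3.27 + log(0.13/0.13)

pH = 3.27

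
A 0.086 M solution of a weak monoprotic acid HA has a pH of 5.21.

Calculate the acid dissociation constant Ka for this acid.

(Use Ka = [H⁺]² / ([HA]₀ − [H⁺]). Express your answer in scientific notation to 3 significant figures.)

[H⁺] = 10^(−pH) = 10^(−5.21) = 6.166e-06 M. For HA ⇌ H⁺ + A⁻, Ka = [H⁺][A⁻]/[HA] = [H⁺]² / ([HA]₀ − [H⁺]) = (6.166e-06)² / (0.086 − 6.166e-06) = 4.42e-10.

K_a = 4.42e-10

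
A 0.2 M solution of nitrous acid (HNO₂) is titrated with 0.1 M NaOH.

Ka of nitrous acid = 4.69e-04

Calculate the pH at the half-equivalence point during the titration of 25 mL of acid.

At half-equivalence [HA] = [A⁻], so Henderson-Hasselbalch gives pH = pKa = -log(4.69e-04) = 3.33.

pH = pKa = 3.33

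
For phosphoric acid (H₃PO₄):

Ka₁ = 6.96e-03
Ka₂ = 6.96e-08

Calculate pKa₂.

pKa₂ = -log(Ka₂) = -log(6.96e-08) = 7.16.

pK_{a2} = 7.16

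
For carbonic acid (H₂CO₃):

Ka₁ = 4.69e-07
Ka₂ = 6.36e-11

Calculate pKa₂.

pKa₂ = -log(Ka₂) = -log(6.36e-11) = 10.20.

pK_{a2} = 10.20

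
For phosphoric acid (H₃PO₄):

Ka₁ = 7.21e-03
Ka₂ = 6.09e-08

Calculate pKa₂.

pKa₂ = -log(Ka₂) = -log(6.09e-08) = 7.22.

pK_{a2} = 7.22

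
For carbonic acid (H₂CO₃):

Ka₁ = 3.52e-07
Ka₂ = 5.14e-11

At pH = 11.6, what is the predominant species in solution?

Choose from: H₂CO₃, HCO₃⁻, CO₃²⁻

pKa₁ = 6.45, pKa₂ = 10.29. For a polyprotic acid the predominant species crosses at each pKa: below pKa_n the protonated form dominates, above it the deprotonated form does. At pH = 11.6, the predominant species is CO₃²⁻.

CO₃²⁻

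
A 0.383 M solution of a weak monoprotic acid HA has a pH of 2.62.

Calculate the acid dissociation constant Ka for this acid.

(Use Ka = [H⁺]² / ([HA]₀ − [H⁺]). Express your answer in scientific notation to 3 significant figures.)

[H⁺] = 10^(−pH) = 10^(−2.62) = 2.399e-03 M. For HA ⇌ H⁺ + A⁻, Ka = [H⁺][A⁻]/[HA] = [H⁺]² / ([HA]₀ − [H⁺]) = (2.399e-03)² / (0.383 − 2.399e-03) = 1.51e-05.

K_a = 1.51e-05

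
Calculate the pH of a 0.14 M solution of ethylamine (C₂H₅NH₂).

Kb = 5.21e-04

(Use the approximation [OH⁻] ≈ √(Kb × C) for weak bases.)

[OH⁻] = √(Kb × C) = √(5.21e-04 × 0.14) = 8.5405e-03. pOH = 2.07, pH = 14 - pOH

pH = 11.93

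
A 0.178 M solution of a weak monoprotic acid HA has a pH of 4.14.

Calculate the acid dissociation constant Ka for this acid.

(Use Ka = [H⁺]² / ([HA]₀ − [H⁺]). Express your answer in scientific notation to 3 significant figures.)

[H⁺] = 10^(−pH) = 10^(−4.14) = 7.244e-05 M. For HA ⇌ H⁺ + A⁻, Ka = [H⁺][A⁻]/[HA] = [H⁺]² / ([HA]₀ − [H⁺]) = (7.244e-05)² / (0.178 − 7.244e-05) = 2.95e-08.

K_a = 2.95e-08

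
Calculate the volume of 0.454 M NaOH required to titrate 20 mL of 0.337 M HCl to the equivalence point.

At equivalence: moles acid = moles base. moles HCl = 0.337 × 20/1000 = 0.00674 mol. V_base = moles / 0.454 × 1000 = 14.8 mL.

V_{base} = 14.8 mL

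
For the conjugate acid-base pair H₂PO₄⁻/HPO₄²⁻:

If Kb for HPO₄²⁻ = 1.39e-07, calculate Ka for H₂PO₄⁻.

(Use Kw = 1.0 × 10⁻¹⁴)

For a conjugate pair Ka × Kb = Kw, so Ka = Kw/Kb = 1.0 × 10⁻¹⁴ / 1.39e-07 = 7.19e-08.

K_a = 7.19e-08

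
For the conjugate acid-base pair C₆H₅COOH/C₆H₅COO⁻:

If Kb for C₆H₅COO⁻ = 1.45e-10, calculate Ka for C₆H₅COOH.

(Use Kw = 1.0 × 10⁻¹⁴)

For a conjugate pair Ka × Kb = Kw, so Ka = Kw/Kb = 1.0 × 10⁻¹⁴ / 1.45e-10 = 6.90e-05.

K_a = 6.90e-05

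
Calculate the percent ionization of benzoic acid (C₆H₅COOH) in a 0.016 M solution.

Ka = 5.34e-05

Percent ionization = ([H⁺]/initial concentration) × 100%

Using Ka equilibrium: x² + Ka×x - Ka×C = 0. Solving: [H⁺] = 8.9802e-04. Percent = (8.9802e-04/0.016) × 100

Percent ionization = 5.61%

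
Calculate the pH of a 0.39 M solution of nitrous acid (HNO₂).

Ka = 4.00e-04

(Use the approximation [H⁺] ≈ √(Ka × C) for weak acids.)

[H⁺] = √(Ka × C) = √(4.00e-04 × 0.39) = 1.2490e-02. pH = -log(1.2490e-02)

pH = 1.90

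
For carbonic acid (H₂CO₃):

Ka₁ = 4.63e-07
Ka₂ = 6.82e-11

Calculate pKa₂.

pKa₂ = -log(Ka₂) = -log(6.82e-11) = 10.17.

pK_{a2} = 10.17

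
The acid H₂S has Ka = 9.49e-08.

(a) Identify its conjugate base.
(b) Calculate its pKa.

(a) The conjugate base is formed by removing one H⁺ from H₂S, giving HS⁻. (b) pKa = -log(Ka) = -log(9.49e-08) = 7.02.

Conjugate base: HS⁻; pK_a = 7.02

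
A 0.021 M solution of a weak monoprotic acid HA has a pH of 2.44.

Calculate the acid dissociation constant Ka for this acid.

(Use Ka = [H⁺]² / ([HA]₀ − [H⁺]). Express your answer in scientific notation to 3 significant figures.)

[H⁺] = 10^(−pH) = 10^(−2.44) = 3.631e-03 M. For HA ⇌ H⁺ + A⁻, Ka = [H⁺][A⁻]/[HA] = [H⁺]² / ([HA]₀ − [H⁺]) = (3.631e-03)² / (0.021 − 3.631e-03) = 7.59e-04.

K_a = 7.59e-04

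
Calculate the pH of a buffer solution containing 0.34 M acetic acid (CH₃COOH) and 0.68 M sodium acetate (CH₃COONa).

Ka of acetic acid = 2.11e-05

pKa = -log(2.11e-05) = 4.68. pH = pKa + log([A⁻]/[HA]) = 4.68 + log(0.68/0.34)

pH = 4.98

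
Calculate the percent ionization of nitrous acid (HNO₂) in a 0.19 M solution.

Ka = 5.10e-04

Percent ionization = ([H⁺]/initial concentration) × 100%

Using Ka equilibrium: x² + Ka×x - Ka×C = 0. Solving: [H⁺] = 9.5921e-03. Percent = (9.5921e-03/0.19) × 100

Percent ionization = 5.05%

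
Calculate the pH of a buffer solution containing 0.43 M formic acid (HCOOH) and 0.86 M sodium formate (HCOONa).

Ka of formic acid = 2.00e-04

pKa = -log(2.00e-04) = 3.70. pH = pKa + log([A⁻]/[HA]) = 3.70 + log(0.86/0.43)

pH = 4.00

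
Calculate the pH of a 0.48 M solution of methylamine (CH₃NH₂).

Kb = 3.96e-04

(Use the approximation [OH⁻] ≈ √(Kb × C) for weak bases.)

[OH⁻] = √(Kb × C) = √(3.96e-04 × 0.48) = 1.3787e-02. pOH = 1.86, pH = 14 - pOH

pH = 12.14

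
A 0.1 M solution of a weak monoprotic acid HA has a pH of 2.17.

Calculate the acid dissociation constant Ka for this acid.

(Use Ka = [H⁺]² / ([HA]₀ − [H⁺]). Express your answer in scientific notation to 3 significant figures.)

[H⁺] = 10^(−pH) = 10^(−2.17) = 6.761e-03 M. For HA ⇌ H⁺ + A⁻, Ka = [H⁺][A⁻]/[HA] = [H⁺]² / ([HA]₀ − [H⁺]) = (6.761e-03)² / (0.1 − 6.761e-03) = 4.90e-04.

K_a = 4.90e-04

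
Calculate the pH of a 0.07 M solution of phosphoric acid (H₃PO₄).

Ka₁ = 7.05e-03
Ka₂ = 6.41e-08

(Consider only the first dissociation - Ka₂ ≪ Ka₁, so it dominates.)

First dissociation dominates. From Ka₁ = [H⁺][HA⁻]/[H₂A], x² + Ka₁·x − Ka₁·C = 0 with C = 0.07 M and Ka₁ = 7.05e-03. Solving: [H⁺] = (−Ka₁ + √(Ka₁² + 4·Ka₁·C)) / 2 = 1.8968e-02 M. pH = -log(1.8968e-02) = 1.72.

pH = 1.72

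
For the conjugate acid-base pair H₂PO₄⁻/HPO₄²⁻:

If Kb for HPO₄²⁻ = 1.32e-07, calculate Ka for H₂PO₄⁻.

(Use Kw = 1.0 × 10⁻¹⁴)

For a conjugate pair Ka × Kb = Kw, so Ka = Kw/Kb = 1.0 × 10⁻¹⁴ / 1.32e-07 = 7.58e-08.

K_a = 7.58e-08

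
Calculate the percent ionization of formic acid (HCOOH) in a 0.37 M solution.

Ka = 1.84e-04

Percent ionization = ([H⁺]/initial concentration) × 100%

Using Ka equilibrium: x² + Ka×x - Ka×C = 0. Solving: [H⁺] = 8.1596e-03. Percent = (8.1596e-03/0.37) × 100

Percent ionization = 2.21%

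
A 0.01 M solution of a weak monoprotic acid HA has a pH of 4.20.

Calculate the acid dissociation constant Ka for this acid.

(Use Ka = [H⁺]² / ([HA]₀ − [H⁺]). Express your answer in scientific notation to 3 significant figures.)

[H⁺] = 10^(−pH) = 10^(−4.20) = 6.310e-05 M. For HA ⇌ H⁺ + A⁻, Ka = [H⁺][A⁻]/[HA] = [H⁺]² / ([HA]₀ − [H⁺]) = (6.310e-05)² / (0.01 − 6.310e-05) = 4.01e-07.

K_a = 4.01e-07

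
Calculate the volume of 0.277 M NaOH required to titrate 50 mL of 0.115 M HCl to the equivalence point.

At equivalence: moles acid = moles base. moles HCl = 0.115 × 50/1000 = 0.00575 mol. V_base = moles / 0.277 × 1000 = 20.8 mL.

V_{base} = 20.8 mL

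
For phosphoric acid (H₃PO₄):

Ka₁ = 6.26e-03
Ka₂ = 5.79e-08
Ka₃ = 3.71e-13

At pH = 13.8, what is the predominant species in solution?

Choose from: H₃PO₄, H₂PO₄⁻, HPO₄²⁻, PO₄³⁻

pKa₁ = 2.20, pKa₂ = 7.24, pKa₃ = 12.43. For a polyprotic acid the predominant species crosses at each pKa: below pKa_n the protonated form dominates, above it the deprotonated form does. At pH = 13.8, the predominant species is PO₄³⁻.

PO₄³⁻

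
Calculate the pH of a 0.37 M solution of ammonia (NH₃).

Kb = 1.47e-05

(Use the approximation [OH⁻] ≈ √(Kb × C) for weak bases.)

[OH⁻] = √(Kb × C) = √(1.47e-05 × 0.37) = 2.3322e-03. pOH = 2.63, pH = 14 - pOH

pH = 11.37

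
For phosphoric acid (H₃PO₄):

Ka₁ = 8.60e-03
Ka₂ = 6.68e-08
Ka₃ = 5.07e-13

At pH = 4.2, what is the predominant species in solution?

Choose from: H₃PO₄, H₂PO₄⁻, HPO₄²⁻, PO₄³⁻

pKa₁ = 2.07, pKa₂ = 7.18, pKa₃ = 12.29. For a polyprotic acid the predominant species crosses at each pKa: below pKa_n the protonated form dominates, above it the deprotonated form does. At pH = 4.2, the predominant species is H₂PO₄⁻.

H₂PO₄⁻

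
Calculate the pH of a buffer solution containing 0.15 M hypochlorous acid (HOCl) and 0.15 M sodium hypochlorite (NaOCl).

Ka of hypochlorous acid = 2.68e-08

pKa = -log(2.68e-08) = 7.57. pH = pKa + log([A⁻]/[HA]) = 7.57 + log(0.15/0.15)

pH = 7.57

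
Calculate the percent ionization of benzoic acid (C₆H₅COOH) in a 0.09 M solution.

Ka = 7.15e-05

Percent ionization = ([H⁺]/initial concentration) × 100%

Using Ka equilibrium: x² + Ka×x - Ka×C = 0. Solving: [H⁺] = 2.5012e-03. Percent = (2.5012e-03/0.09) × 100

Percent ionization = 2.78%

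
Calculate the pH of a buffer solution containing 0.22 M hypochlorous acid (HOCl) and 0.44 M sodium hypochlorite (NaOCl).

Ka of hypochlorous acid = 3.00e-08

pKa = -log(3.00e-08) = 7.52. pH = pKa + log([A⁻]/[HA]) = 7.52 + log(0.44/0.22)

pH = 7.82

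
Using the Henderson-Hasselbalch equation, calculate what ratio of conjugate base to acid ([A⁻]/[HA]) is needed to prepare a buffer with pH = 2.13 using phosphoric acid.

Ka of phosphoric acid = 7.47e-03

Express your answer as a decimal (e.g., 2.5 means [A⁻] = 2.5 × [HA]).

pKa = -log(7.47e-03) = 2.1267. pH = pKa + log([A⁻]/[HA]), so log([A⁻]/[HA]) = pH − pKa = 2.13 − 2.1267 = 0.0033. [A⁻]/[HA] = 10^(0.0033) = 1.01

[A⁻]/[HA] = 1.01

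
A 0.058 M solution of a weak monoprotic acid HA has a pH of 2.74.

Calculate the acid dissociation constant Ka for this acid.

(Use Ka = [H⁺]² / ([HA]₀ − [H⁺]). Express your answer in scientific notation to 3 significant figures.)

[H⁺] = 10^(−pH) = 10^(−2.74) = 1.820e-03 M. For HA ⇌ H⁺ + A⁻, Ka = [H⁺][A⁻]/[HA] = [H⁺]² / ([HA]₀ − [H⁺]) = (1.820e-03)² / (0.058 − 1.820e-03) = 5.89e-05.

K_a = 5.89e-05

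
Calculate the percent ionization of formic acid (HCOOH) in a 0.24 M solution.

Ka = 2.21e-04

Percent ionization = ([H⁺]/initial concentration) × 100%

Using Ka equilibrium: x² + Ka×x - Ka×C = 0. Solving: [H⁺] = 7.1732e-03. Percent = (7.1732e-03/0.24) × 100

Percent ionization = 2.99%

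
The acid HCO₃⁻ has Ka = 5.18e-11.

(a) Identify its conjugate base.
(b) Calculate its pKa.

(a) The conjugate base is formed by removing one H⁺ from HCO₃⁻, giving CO₃²⁻. (b) pKa = -log(Ka) = -log(5.18e-11) = 10.29.

Conjugate base: CO₃²⁻; pK_a = 10.29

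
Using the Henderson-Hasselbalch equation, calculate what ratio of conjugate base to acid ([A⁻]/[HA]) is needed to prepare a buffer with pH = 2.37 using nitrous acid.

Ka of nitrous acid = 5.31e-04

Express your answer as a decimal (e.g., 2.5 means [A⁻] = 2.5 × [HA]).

pKa = -log(5.31e-04) = 3.2749. pH = pKa + log([A⁻]/[HA]), so log([A⁻]/[HA]) = pH − pKa = 2.37 − 3.2749 = -0.9049. [A⁻]/[HA] = 10^(-0.9049) = 0.124

[A⁻]/[HA] = 0.124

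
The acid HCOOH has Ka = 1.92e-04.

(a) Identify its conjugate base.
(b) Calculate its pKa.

(a) The conjugate base is formed by removing one H⁺ from HCOOH, giving HCOO⁻. (b) pKa = -log(Ka) = -log(1.92e-04) = 3.72.

Conjugate base: HCOO⁻; pK_a = 3.72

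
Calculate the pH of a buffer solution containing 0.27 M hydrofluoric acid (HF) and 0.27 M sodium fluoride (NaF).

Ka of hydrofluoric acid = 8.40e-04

pKa = -log(8.40e-04) = 3.08. pH = pKa + log([A⁻]/[HA]) = 3.08 + log(0.27/0.27)

pH = 3.08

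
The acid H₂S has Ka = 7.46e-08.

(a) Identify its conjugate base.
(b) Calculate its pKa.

(a) The conjugate base is formed by removing one H⁺ from H₂S, giving HS⁻. (b) pKa = -log(Ka) = -log(7.46e-08) = 7.13.

Conjugate base: HS⁻; pK_a = 7.13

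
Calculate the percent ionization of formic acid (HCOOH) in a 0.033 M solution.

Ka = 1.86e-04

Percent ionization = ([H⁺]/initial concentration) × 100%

Using Ka equilibrium: x² + Ka×x - Ka×C = 0. Solving: [H⁺] = 2.3862e-03. Percent = (2.3862e-03/0.033) × 100

Percent ionization = 7.23%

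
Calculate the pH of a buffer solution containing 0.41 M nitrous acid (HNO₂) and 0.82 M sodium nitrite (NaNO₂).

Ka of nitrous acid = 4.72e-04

pKa = -log(4.72e-04) = 3.33. pH = pKa + log([A⁻]/[HA]) = 3.33 + log(0.82/0.41)

pH = 3.63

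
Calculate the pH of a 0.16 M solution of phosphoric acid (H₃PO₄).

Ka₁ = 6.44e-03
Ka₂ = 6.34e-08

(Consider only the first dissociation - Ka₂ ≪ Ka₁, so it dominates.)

First dissociation dominates. From Ka₁ = [H⁺][HA⁻]/[H₂A], x² + Ka₁·x − Ka₁·C = 0 with C = 0.16 M and Ka₁ = 6.44e-03. Solving: [H⁺] = (−Ka₁ + √(Ka₁² + 4·Ka₁·C)) / 2 = 2.9041e-02 M. pH = -log(2.9041e-02) = 1.54.

pH = 1.54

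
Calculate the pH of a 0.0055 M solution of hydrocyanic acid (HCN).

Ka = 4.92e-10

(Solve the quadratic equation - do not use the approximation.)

x² + Ka×x - Ka×C = 0. Using quadratic formula: [H⁺] = 1.6447e-06

pH = 5.78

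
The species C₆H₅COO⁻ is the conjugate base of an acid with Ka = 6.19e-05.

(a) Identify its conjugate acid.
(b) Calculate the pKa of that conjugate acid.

(a) The conjugate acid is formed by adding one H⁺ to C₆H₅COO⁻, giving C₆H₅COOH. (b) pKa = -log(Ka) = -log(6.19e-05) = 4.21.

Conjugate acid: C₆H₅COOH; pK_a = 4.21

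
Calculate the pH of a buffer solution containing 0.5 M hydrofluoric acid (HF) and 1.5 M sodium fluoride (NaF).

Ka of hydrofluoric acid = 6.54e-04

pKa = -log(6.54e-04) = 3.18. pH = pKa + log([A⁻]/[HA]) = 3.18 + log(1.5/0.5)

pH = 3.66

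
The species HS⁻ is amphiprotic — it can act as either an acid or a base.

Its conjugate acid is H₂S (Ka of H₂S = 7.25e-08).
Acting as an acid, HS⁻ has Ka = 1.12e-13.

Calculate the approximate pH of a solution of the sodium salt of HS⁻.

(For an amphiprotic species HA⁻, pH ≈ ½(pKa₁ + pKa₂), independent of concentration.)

pKa₁ = -log(7.25e-08) = 7.14; pKa₂ = -log(1.12e-13) = 12.95. For an amphiprotic species, pH ≈ ½(pKa₁ + pKa₂) = ½(7.14 + 12.95) = 10.05.

pH = 10.05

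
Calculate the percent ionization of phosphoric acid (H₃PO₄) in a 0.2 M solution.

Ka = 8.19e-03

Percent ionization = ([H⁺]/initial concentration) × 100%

Using Ka equilibrium: x² + Ka×x - Ka×C = 0. Solving: [H⁺] = 3.6584e-02. Percent = (3.6584e-02/0.2) × 100

Percent ionization = 18.3%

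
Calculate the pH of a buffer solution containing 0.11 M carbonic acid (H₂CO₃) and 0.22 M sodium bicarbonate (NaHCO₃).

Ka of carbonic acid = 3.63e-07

pKa = -log(3.63e-07) = 6.44. pH = pKa + log([A⁻]/[HA]) = 6.44 + log(0.22/0.11)

pH = 6.74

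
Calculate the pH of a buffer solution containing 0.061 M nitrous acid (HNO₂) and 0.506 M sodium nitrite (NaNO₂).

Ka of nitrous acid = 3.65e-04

pKa = -log(3.65e-04) = 3.44. pH = pKa + log([A⁻]/[HA]) = 3.44 + log(0.506/0.061)

pH = 4.36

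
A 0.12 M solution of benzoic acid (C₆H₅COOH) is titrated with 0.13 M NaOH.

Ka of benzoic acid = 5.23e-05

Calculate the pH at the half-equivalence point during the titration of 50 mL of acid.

At half-equivalence [HA] = [A⁻], so Henderson-Hasselbalch gives pH = pKa = -log(5.23e-05) = 4.28.

pH = pKa = 4.28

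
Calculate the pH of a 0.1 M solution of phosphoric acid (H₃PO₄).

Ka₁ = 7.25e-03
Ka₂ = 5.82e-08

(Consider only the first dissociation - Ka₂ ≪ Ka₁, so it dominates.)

First dissociation dominates. From Ka₁ = [H⁺][HA⁻]/[H₂A], x² + Ka₁·x − Ka₁·C = 0 with C = 0.1 M and Ka₁ = 7.25e-03. Solving: [H⁺] = (−Ka₁ + √(Ka₁² + 4·Ka₁·C)) / 2 = 2.3544e-02 M. pH = -log(2.3544e-02) = 1.63.

pH = 1.63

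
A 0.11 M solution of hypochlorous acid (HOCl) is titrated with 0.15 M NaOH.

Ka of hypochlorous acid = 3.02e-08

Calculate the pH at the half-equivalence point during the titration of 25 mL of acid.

At half-equivalence [HA] = [A⁻], so Henderson-Hasselbalch gives pH = pKa = -log(3.02e-08) = 7.52.

pH = pKa = 7.52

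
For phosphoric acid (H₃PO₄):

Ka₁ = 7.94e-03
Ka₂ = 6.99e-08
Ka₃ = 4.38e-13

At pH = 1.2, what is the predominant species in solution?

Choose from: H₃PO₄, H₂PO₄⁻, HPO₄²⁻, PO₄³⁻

pKa₁ = 2.10, pKa₂ = 7.16, pKa₃ = 12.36. For a polyprotic acid the predominant species crosses at each pKa: below pKa_n the protonated form dominates, above it the deprotonated form does. At pH = 1.2, the predominant species is H₃PO₄.

H₃PO₄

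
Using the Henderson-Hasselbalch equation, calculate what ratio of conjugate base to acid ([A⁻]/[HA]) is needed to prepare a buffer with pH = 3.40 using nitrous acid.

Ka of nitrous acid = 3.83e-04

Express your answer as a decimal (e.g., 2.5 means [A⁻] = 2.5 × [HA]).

pKa = -log(3.83e-04) = 3.4168. pH = pKa + log([A⁻]/[HA]), so log([A⁻]/[HA]) = pH − pKa = 3.40 − 3.4168 = -0.0168. [A⁻]/[HA] = 10^(-0.0168) = 0.962

[A⁻]/[HA] = 0.962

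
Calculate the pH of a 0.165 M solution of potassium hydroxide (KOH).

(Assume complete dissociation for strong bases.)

[OH⁻] = 0.165 M for strong base. pOH = -log[OH⁻] = 0.78, pH = 14 - pOH

pH = 13.22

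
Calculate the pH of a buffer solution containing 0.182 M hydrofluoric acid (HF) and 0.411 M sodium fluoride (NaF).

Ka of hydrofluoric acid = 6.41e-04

pKa = -log(6.41e-04) = 3.19. pH = pKa + log([A⁻]/[HA]) = 3.19 + log(0.411/0.182)

pH = 3.55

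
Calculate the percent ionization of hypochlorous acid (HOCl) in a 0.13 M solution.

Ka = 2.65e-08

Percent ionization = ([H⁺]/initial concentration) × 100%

Using Ka equilibrium: x² + Ka×x - Ka×C = 0. Solving: [H⁺] = 5.8681e-05. Percent = (5.8681e-05/0.13) × 100

Percent ionization = 0.0451%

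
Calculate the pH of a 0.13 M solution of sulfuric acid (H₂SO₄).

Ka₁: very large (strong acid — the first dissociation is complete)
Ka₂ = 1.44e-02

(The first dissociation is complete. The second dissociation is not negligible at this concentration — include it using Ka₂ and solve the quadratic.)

First dissociation is complete: [H⁺]₀ = [HSO₄⁻]₀ = C = 0.13 M. Second dissociation HSO₄⁻ ⇌ H⁺ + SO₄²⁻: let x = [SO₄²⁻]. Ka₂ = (C + x)·x / (C − x) = 1.44e-02 → x² + (C + Ka₂)·x − Ka₂·C = 0 → x² + 0.14440·x − 1.872e-03 = 0. x = (−0.14440 + √(0.14440² + 4 × 1.872e-03)) / 2 = 1.1971e-02 M. [H⁺] = C + x = 0.13 + 1.1971e-02 = 1.4197e-01 M. pH = -log(1.4197e-01) = 0.85.

pH = 0.85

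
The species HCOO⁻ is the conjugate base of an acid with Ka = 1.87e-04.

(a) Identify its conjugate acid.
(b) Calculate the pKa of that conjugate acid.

(a) The conjugate acid is formed by adding one H⁺ to HCOO⁻, giving HCOOH. (b) pKa = -log(Ka) = -log(1.87e-04) = 3.73.

Conjugate acid: HCOOH; pK_a = 3.73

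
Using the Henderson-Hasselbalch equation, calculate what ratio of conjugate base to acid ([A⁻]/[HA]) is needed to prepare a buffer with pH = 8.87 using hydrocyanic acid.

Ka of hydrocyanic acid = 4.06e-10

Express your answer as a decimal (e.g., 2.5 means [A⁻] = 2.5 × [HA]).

pKa = -log(4.06e-10) = 9.3915. pH = pKa + log([A⁻]/[HA]), so log([A⁻]/[HA]) = pH − pKa = 8.87 − 9.3915 = -0.5215. [A⁻]/[HA] = 10^(-0.5215) = 0.301

[A⁻]/[HA] = 0.301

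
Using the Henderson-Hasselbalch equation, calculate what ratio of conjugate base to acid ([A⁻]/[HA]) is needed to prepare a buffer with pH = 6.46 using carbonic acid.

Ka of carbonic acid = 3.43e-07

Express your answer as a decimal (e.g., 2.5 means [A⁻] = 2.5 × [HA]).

pKa = -log(3.43e-07) = 6.4647. pH = pKa + log([A⁻]/[HA]), so log([A⁻]/[HA]) = pH − pKa = 6.46 − 6.4647 = -0.0047. [A⁻]/[HA] = 10^(-0.0047) = 0.989

[A⁻]/[HA] = 0.989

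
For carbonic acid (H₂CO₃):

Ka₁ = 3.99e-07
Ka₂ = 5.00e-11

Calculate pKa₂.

pKa₂ = -log(Ka₂) = -log(5.00e-11) = 10.30.

pK_{a2} = 10.30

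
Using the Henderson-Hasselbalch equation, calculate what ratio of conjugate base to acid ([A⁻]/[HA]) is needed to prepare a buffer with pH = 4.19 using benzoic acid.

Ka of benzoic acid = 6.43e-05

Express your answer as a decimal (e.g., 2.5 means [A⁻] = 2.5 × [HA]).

pKa = -log(6.43e-05) = 4.1918. pH = pKa + log([A⁻]/[HA]), so log([A⁻]/[HA]) = pH − pKa = 4.19 − 4.1918 = -0.0018. [A⁻]/[HA] = 10^(-0.0018) = 0.996

[A⁻]/[HA] = 0.996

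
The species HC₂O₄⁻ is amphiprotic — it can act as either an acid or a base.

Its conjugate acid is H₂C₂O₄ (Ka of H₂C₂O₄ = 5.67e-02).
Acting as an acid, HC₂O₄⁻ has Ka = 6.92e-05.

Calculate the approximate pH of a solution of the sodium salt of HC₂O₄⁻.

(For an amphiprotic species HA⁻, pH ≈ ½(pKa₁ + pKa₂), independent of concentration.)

pKa₁ = -log(5.67e-02) = 1.25; pKa₂ = -log(6.92e-05) = 4.16. For an amphiprotic species, pH ≈ ½(pKa₁ + pKa₂) = ½(1.25 + 4.16) = 2.70.

pH = 2.70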